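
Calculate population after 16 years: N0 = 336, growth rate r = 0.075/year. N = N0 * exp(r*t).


r*t = 0.075 * 16 = 1.2
exp(1.2) = 3.32012
N = 336 * 3.32012 = 1115.56 ≈ 1116

1116


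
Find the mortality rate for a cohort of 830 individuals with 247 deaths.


Mortality rate = 247 / 830 = 0.297590 ≈ 0.2976

0.2976


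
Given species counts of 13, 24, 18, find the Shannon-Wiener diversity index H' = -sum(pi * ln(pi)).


Total N = 13 + 24 + 18 = 55
Per-species terms:
  p = 13/55 = 0.236364; ln(p) = -1.442382; p*ln(p) = 0.236364 * (-1.442382) = -0.340927
  p = 24/55 = 0.436364; ln(p) = -0.829279; p*ln(p) = 0.436364 * (-0.829279) = -0.361868
  p = 18/55 = 0.327273; ln(p) = -1.116961; p*ln(p) = 0.327273 * (-1.116961) = -0.365551
sum(p*ln(p)) = (-0.340927) + (-0.361868) + (-0.365551) = -1.068346
H' = -(-1.068346) = 1.068346 ≈ 1.0683

1.0683


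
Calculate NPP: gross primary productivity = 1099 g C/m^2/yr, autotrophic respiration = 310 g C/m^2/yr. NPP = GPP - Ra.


NPP = GPP - Ra = 1099 - 310 = 789 g C/m^2/yr

789 g C/m^2/yr


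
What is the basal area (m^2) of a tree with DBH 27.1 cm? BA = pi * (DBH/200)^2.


D/200 = 27.1/200 = 0.1355 m
(D/200)^2 = 0.1355^2 = 0.01836025
BA = 3.141593 * 0.01836025 = 0.0576804 ≈ 0.0577 m^2

0.0577 m^2


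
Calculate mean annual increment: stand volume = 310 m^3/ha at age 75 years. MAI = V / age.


MAI = 310 / 75 = 4.1333 ≈ 4.13 m^3/ha/yr

4.13 m^3/ha/yr


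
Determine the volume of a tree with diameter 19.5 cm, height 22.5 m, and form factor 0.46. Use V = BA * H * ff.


(D/200)^2 = (19.5/200)^2 = 0.0975^2 = 0.00950625
BA = 3.141593 * 0.00950625 = 0.0298648 m^2
V = 0.0298648 * 22.5 * 0.46 = 0.309101 ≈ 0.309 m^3

0.309 m^3


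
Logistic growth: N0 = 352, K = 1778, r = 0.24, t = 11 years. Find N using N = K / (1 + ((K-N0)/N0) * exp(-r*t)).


(K - N0)/N0 = (1778 - 352)/352 = 1426/352 = 4.05114
r*t = 0.24 * 11 = 2.64; exp(-2.64) = 0.0713613
4.05114 * 0.0713613 = 0.289095
1 + 0.289095 = 1.28910
N = 1778 / 1.28910 = 1379.26 ≈ 1379

1379


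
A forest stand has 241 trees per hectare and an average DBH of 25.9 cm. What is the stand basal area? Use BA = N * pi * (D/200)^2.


(D/200)^2 = (25.9/200)^2 = 0.1295^2 = 0.01677025
Individual BA = 3.141593 * 0.01677025 = 0.0526853 m^2
Stand BA = 241 * 0.0526853 = 12.6972 ≈ 12.70 m^2/ha

12.70 m^2/ha


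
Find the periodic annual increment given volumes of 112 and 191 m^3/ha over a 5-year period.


PAI = (V2 - V1) / period = (191 - 112) / 5 = 79 / 5 = 15.80 m^3/ha/yr

15.80 m^3/ha/yr


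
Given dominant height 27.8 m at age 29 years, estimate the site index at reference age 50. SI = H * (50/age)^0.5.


50/29 = 1.72414
(1.72414)^0.5 = 1.31307
SI = 27.8 * 1.31307 = 36.5033 ≈ 36.5 m

36.5 m


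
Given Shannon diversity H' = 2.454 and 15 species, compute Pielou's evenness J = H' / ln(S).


ln(15) = 2.70805
J = H' / ln(S) = 2.454 / 2.70805 = 0.906187 ≈ 0.9062

0.9062


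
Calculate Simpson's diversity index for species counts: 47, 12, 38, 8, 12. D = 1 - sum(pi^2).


Total N = 47 + 12 + 38 + 8 + 12 = 117
Per-species terms:
  p = 47/117 = 0.401709; p^2 = 0.401709^2 = 0.161370
  p = 12/117 = 0.102564; p^2 = 0.102564^2 = 0.010519
  p = 38/117 = 0.324786; p^2 = 0.324786^2 = 0.105486
  p = 8/117 = 0.068376; p^2 = 0.068376^2 = 0.004675
  p = 12/117 = 0.102564; p^2 = 0.102564^2 = 0.010519
sum(p^2) = 0.161370 + 0.010519 + 0.105486 + 0.004675 + 0.010519 = 0.292569
D = 1 - 0.292569 = 0.707431 ≈ 0.7074

0.7074


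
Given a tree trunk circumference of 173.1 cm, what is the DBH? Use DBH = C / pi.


DBH = C / pi = 173.1 / 3.141593 = 55.0994 ≈ 55.10 cm

55.10 cm


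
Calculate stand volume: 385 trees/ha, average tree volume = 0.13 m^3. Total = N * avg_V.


V_stand = 385 * 0.13 = 50.05 ≈ 50.1 m^3/ha

50.1 m^3/ha


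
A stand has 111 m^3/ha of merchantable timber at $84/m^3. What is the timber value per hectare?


Value = 111 * 84 = $9324/ha

$9324/ha


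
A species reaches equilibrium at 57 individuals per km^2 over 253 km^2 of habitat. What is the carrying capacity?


K = 57 * 253 = 14421 individuals

14421 individuals


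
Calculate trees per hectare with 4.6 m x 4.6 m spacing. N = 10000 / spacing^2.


N = 10000 / 4.6^2 = 10000 / 21.16 = 472.590 ≈ 473 trees/ha

473 trees/ha


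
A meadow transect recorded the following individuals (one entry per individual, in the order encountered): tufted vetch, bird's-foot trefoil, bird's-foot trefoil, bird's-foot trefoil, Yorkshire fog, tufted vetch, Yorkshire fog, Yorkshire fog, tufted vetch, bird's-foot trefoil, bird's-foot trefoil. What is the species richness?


Total individuals logged = 11
Distinct species (count of individuals): tufted vetch (3), bird's-foot trefoil (5), Yorkshire fog (3)
Species richness = number of distinct species = 3

3


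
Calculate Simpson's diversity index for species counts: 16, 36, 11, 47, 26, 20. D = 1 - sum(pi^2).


Total N = 16 + 36 + 11 + 47 + 26 + 20 = 156
Per-species terms:
  p = 16/156 = 0.102564; p^2 = 0.102564^2 = 0.010519
  p = 36/156 = 0.230769; p^2 = 0.230769^2 = 0.053254
  p = 11/156 = 0.070513; p^2 = 0.070513^2 = 0.004972
  p = 47/156 = 0.301282; p^2 = 0.301282^2 = 0.090771
  p = 26/156 = 0.166667; p^2 = 0.166667^2 = 0.027778
  p = 20/156 = 0.128205; p^2 = 0.128205^2 = 0.016437
sum(p^2) = 0.010519 + 0.053254 + 0.004972 + 0.090771 + 0.027778 + 0.016437 = 0.203731
D = 1 - 0.203731 = 0.796269 ≈ 0.7963

0.7963


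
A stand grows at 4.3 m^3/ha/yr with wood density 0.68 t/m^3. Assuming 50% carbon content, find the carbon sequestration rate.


C = 4.3 * 0.68 * 0.5 = 1.462 ≈ 1.46 t C/ha/yr

1.46 t C/ha/yr


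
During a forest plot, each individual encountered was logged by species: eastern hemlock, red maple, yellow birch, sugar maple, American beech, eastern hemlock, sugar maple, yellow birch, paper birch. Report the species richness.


Total individuals logged = 9
Distinct species (count of individuals): eastern hemlock (2), red maple (1), yellow birch (2), sugar maple (2), American beech (1), paper birch (1)
Species richness = number of distinct species = 6

6


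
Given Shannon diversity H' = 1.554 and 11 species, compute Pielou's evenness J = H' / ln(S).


ln(11) = 2.39790
J = H' / ln(S) = 1.554 / 2.39790 = 0.648067 ≈ 0.6481

0.6481


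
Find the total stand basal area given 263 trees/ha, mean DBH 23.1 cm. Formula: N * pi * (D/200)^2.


(D/200)^2 = (23.1/200)^2 = 0.1155^2 = 0.01334025
Individual BA = 3.141593 * 0.01334025 = 0.0419096 m^2
Stand BA = 263 * 0.0419096 = 11.0222 ≈ 11.02 m^2/ha

11.02 m^2/ha


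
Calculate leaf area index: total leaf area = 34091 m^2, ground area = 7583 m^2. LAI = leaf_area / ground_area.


LAI = 34091 / 7583 = 4.4957 ≈ 4.50

4.50


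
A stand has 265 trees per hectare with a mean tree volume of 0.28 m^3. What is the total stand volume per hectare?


V_stand = 265 * 0.28 = 74.2 m^3/ha

74.2 m^3/ha


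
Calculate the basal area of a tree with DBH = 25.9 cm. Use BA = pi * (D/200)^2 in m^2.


D/200 = 25.9/200 = 0.1295 m
(D/200)^2 = 0.1295^2 = 0.01677025
BA = 3.141593 * 0.01677025 = 0.0526853 ≈ 0.0527 m^2

0.0527 m^2


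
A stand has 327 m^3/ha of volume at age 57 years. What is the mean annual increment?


MAI = 327 / 57 = 5.7368 ≈ 5.74 m^3/ha/yr

5.74 m^3/ha/yr


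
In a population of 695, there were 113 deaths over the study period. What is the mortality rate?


Mortality rate = 113 / 695 = 0.162590 ≈ 0.1626

0.1626


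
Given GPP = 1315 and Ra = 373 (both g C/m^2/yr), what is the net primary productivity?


NPP = GPP - Ra = 1315 - 373 = 942 g C/m^2/yr

942 g C/m^2/yr


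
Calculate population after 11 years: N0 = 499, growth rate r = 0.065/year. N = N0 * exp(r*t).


r*t = 0.065 * 11 = 0.715
exp(0.715) = 2.04419
N = 499 * 2.04419 = 1020.05 ≈ 1020

1020


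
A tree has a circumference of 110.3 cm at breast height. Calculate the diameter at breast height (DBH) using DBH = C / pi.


DBH = C / pi = 110.3 / 3.141593 = 35.1096 ≈ 35.11 cm

35.11 cm


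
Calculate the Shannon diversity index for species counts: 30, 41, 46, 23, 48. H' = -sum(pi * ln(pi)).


Total N = 30 + 41 + 46 + 23 + 48 = 188
Per-species terms:
  p = 30/188 = 0.159574; ln(p) = -1.835248; p*ln(p) = 0.159574 * (-1.835248) = -0.292858
  p = 41/188 = 0.218085; ln(p) = -1.522870; p*ln(p) = 0.218085 * (-1.522870) = -0.332115
  p = 46/188 = 0.244681; ln(p) = -1.407800; p*ln(p) = 0.244681 * (-1.407800) = -0.344462
  p = 23/188 = 0.122340; ln(p) = -2.100951; p*ln(p) = 0.122340 * (-2.100951) = -0.257030
  p = 48/188 = 0.255319; ln(p) = -1.365242; p*ln(p) = 0.255319 * (-1.365242) = -0.348572
sum(p*ln(p)) = (-0.292858) + (-0.332115) + (-0.344462) + (-0.257030) + (-0.348572) = -1.575037
H' = -(-1.575037) = 1.575037 ≈ 1.5750

1.5750


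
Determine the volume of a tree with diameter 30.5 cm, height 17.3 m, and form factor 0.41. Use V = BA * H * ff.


(D/200)^2 = (30.5/200)^2 = 0.1525^2 = 0.02325625
BA = 3.141593 * 0.02325625 = 0.0730617 m^2
V = 0.0730617 * 17.3 * 0.41 = 0.518227 ≈ 0.518 m^3

0.518 m^3


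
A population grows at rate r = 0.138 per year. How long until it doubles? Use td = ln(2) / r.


td = ln(2) / 0.138 = 0.693147 / 0.138 = 5.02280 ≈ 5.0 years

5.0 years


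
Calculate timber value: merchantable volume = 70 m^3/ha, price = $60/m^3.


Value = 70 * 60 = $4200/ha

$4200/ha


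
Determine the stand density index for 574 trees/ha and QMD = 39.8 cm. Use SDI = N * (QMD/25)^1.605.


QMD/25 = 39.8/25 = 1.592
(1.592)^1.605 = exp(1.605 * ln(1.592)) = exp(1.605 * 0.464991) = exp(0.746311) = 2.10920
SDI = 574 * 2.10920 = 1210.68 ≈ 1211

1211


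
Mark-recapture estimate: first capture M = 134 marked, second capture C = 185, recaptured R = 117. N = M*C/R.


N = M * C / R = 134 * 185 / 117 = 24790 / 117 = 211.88 ≈ 212

212 individuals


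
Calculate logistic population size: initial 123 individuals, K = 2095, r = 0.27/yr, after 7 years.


(K - N0)/N0 = (2095 - 123)/123 = 1972/123 = 16.0325
r*t = 0.27 * 7 = 1.89; exp(-1.89) = 0.151072
16.0325 * 0.151072 = 2.42206
1 + 2.42206 = 3.42206
N = 2095 / 3.42206 = 612.204 ≈ 612

612


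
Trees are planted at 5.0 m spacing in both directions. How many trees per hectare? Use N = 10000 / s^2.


N = 10000 / 5.0^2 = 10000 / 25 = 400.000 ≈ 400 trees/ha

400 trees/ha


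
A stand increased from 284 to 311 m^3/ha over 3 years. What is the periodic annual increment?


PAI = (V2 - V1) / period = (311 - 284) / 3 = 27 / 3 = 9.00 m^3/ha/yr

9.00 m^3/ha/yr


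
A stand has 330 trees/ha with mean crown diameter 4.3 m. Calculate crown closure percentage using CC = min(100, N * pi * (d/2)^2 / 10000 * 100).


(d/2)^2 = (4.3/2)^2 = 2.15^2 = 4.6225
Crown area = 3.141593 * 4.6225 = 14.5220 m^2
N * area / 10000 * 100 = 330 * 14.5220 / 10000 * 100 = 47.9226
CC = min(100, 47.9226) = 47.9226 ≈ 47.9%

47.9%


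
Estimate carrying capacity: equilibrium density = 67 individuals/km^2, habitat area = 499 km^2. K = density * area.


K = 67 * 499 = 33433 individuals

33433 individuals


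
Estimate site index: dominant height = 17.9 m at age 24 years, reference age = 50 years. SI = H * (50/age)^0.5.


50/24 = 2.08333
(2.08333)^0.5 = 1.44337
SI = 17.9 * 1.44337 = 25.8363 ≈ 25.8 m

25.8 m


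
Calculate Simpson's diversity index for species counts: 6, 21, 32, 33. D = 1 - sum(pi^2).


Total N = 6 + 21 + 32 + 33 = 92
Per-species terms:
  p = 6/92 = 0.065217; p^2 = 0.065217^2 = 0.004253
  p = 21/92 = 0.228261; p^2 = 0.228261^2 = 0.052103
  p = 32/92 = 0.347826; p^2 = 0.347826^2 = 0.120983
  p = 33/92 = 0.358696; p^2 = 0.358696^2 = 0.128663
sum(p^2) = 0.004253 + 0.052103 + 0.120983 + 0.128663 = 0.306002
D = 1 - 0.306002 = 0.693998 ≈ 0.6940

0.6940


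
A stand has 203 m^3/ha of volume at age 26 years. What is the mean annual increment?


MAI = 203 / 26 = 7.8077 ≈ 7.81 m^3/ha/yr

7.81 m^3/ha/yr


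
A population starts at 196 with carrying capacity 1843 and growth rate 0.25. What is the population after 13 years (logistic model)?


(K - N0)/N0 = (1843 - 196)/196 = 1647/196 = 8.40306
r*t = 0.25 * 13 = 3.25; exp(-3.25) = 0.0387742
8.40306 * 0.0387742 = 0.325822
1 + 0.325822 = 1.32582
N = 1843 / 1.32582 = 1390.08 ≈ 1390

1390


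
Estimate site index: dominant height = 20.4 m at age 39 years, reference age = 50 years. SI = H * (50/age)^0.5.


50/39 = 1.28205
(1.28205)^0.5 = 1.13228
SI = 20.4 * 1.13228 = 23.0985 ≈ 23.1 m

23.1 m


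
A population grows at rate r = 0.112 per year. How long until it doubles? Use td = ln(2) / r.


td = ln(2) / 0.112 = 0.693147 / 0.112 = 6.18881 ≈ 6.2 years

6.2 years


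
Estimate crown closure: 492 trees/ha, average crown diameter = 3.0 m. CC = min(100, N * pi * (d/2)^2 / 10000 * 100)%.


(d/2)^2 = (3.0/2)^2 = 1.5^2 = 2.25
Crown area = 3.141593 * 2.25 = 7.06858 m^2
N * area / 10000 * 100 = 492 * 7.06858 / 10000 * 100 = 34.7774
CC = min(100, 34.7774) = 34.7774 ≈ 34.8%

34.8%


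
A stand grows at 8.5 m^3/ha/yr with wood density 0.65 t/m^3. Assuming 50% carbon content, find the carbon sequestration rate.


C = 8.5 * 0.65 * 0.5 = 2.7625 ≈ 2.76 t C/ha/yr

2.76 t C/ha/yr


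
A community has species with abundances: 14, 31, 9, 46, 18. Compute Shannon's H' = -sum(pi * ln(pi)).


Total N = 14 + 31 + 9 + 46 + 18 = 118
Per-species terms:
  p = 14/118 = 0.118644; ln(p) = -2.131628; p*ln(p) = 0.118644 * (-2.131628) = -0.252905
  p = 31/118 = 0.262712; ln(p) = -1.336697; p*ln(p) = 0.262712 * (-1.336697) = -0.351166
  p = 9/118 = 0.076271; ln(p) = -2.573462; p*ln(p) = 0.076271 * (-2.573462) = -0.196281
  p = 46/118 = 0.389831; ln(p) = -0.942042; p*ln(p) = 0.389831 * (-0.942042) = -0.367237
  p = 18/118 = 0.152542; ln(p) = -1.880315; p*ln(p) = 0.152542 * (-1.880315) = -0.286827
sum(p*ln(p)) = (-0.252905) + (-0.351166) + (-0.196281) + (-0.367237) + (-0.286827) = -1.454416
H' = -(-1.454416) = 1.454416 ≈ 1.4544

1.4544


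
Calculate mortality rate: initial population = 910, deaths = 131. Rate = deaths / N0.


Mortality rate = 131 / 910 = 0.143956 ≈ 0.1440

0.1440


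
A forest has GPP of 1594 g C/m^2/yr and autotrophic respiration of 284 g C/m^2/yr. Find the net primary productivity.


NPP = GPP - Ra = 1594 - 284 = 1310 g C/m^2/yr

1310 g C/m^2/yr


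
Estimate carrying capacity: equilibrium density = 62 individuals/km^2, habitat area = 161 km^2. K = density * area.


K = 62 * 161 = 9982 individuals

9982 individuals


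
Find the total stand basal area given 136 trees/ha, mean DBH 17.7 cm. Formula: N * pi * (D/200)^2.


(D/200)^2 = (17.7/200)^2 = 0.0885^2 = 0.00783225
Individual BA = 3.141593 * 0.00783225 = 0.0246057 m^2
Stand BA = 136 * 0.0246057 = 3.34638 ≈ 3.35 m^2/ha

3.35 m^2/ha


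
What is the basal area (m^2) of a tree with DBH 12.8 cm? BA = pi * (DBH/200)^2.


D/200 = 12.8/200 = 0.064 m
(D/200)^2 = 0.064^2 = 0.004096
BA = 3.141593 * 0.004096 = 0.0128680 ≈ 0.0129 m^2

0.0129 m^2


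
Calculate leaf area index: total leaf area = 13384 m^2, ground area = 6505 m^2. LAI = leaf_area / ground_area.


LAI = 13384 / 6505 = 2.0575 ≈ 2.06

2.06


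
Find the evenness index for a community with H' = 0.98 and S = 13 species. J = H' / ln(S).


ln(13) = 2.56495
J = H' / ln(S) = 0.98 / 2.56495 = 0.382074 ≈ 0.3821

0.3821


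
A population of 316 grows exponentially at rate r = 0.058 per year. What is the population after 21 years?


r*t = 0.058 * 21 = 1.218
exp(1.218) = 3.38042
N = 316 * 3.38042 = 1068.21 ≈ 1068

1068


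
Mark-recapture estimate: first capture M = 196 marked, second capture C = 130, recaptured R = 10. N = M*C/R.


N = M * C / R = 196 * 130 / 10 = 25480 / 10 = 2548

2548 individuals


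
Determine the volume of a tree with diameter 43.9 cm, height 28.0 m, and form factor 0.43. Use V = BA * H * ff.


(D/200)^2 = (43.9/200)^2 = 0.2195^2 = 0.04818025
BA = 3.141593 * 0.04818025 = 0.151363 m^2
V = 0.151363 * 28.0 * 0.43 = 1.82241 ≈ 1.822 m^3

1.822 m^3


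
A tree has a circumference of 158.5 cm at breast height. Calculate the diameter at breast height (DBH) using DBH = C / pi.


DBH = C / pi = 158.5 / 3.141593 = 50.4521 ≈ 50.45 cm

50.45 cm


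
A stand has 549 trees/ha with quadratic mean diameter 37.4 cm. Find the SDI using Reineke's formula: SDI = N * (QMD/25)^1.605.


QMD/25 = 37.4/25 = 1.496
(1.496)^1.605 = exp(1.605 * ln(1.496)) = exp(1.605 * 0.402795) = exp(0.646486) = 1.90882
SDI = 549 * 1.90882 = 1047.94 ≈ 1048

1048


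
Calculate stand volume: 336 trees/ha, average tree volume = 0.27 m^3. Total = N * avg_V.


V_stand = 336 * 0.27 = 90.72 ≈ 90.7 m^3/ha

90.7 m^3/ha


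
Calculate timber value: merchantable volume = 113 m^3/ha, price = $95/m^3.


Value = 113 * 95 = $10735/ha

$10735/ha


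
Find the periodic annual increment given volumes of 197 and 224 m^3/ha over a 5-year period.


PAI = (V2 - V1) / period = (224 - 197) / 5 = 27 / 5 = 5.40 m^3/ha/yr

5.40 m^3/ha/yr


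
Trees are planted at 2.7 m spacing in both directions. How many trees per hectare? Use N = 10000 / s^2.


N = 10000 / 2.7^2 = 10000 / 7.29 = 1371.74 ≈ 1372 trees/ha

1372 trees/ha


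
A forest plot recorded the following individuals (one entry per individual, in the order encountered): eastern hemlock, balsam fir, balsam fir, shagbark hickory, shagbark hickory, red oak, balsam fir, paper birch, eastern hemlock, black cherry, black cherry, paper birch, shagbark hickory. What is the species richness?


Total individuals logged = 13
Distinct species (count of individuals): eastern hemlock (2), balsam fir (3), shagbark hickory (3), red oak (1), paper birch (2), black cherry (2)
Species richness = number of distinct species = 6

6


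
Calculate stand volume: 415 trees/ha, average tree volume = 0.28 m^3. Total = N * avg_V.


V_stand = 415 * 0.28 = 116.2 m^3/ha

116.2 m^3/ha


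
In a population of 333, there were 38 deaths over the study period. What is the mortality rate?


Mortality rate = 38 / 333 = 0.114114 ≈ 0.1141

0.1141


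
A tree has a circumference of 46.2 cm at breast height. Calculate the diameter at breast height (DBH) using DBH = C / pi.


DBH = C / pi = 46.2 / 3.141593 = 14.7059 ≈ 14.71 cm

14.71 cm


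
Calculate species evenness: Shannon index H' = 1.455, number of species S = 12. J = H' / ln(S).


ln(12) = 2.48491
J = H' / ln(S) = 1.455 / 2.48491 = 0.585534 ≈ 0.5855

0.5855


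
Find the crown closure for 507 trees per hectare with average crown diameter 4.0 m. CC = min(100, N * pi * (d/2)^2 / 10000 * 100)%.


(d/2)^2 = (4.0/2)^2 = 2^2 = 4
Crown area = 3.141593 * 4 = 12.5664 m^2
N * area / 10000 * 100 = 507 * 12.5664 / 10000 * 100 = 63.7116
CC = min(100, 63.7116) = 63.7116 ≈ 63.7%

63.7%


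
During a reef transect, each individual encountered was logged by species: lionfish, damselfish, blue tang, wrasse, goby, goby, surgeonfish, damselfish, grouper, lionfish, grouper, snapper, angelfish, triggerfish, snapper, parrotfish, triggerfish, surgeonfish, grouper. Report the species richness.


Total individuals logged = 19
Distinct species (count of individuals): lionfish (2), damselfish (2), blue tang (1), wrasse (1), goby (2), surgeonfish (2), grouper (3), snapper (2), angelfish (1), triggerfish (2), parrotfish (1)
Species richness = number of distinct species = 11

11


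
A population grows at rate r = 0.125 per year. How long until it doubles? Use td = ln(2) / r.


td = ln(2) / 0.125 = 0.693147 / 0.125 = 5.54518 ≈ 5.5 years

5.5 years


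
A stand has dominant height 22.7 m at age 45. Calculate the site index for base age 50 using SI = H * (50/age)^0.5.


50/45 = 1.11111
(1.11111)^0.5 = 1.05409
SI = 22.7 * 1.05409 = 23.9278 ≈ 23.9 m

23.9 m


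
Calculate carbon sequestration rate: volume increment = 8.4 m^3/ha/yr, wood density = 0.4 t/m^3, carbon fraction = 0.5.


C = 8.4 * 0.4 * 0.5 = 1.68 t C/ha/yr

1.68 t C/ha/yr


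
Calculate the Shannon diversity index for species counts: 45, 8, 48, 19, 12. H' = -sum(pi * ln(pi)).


Total N = 45 + 8 + 48 + 19 + 12 = 132
Per-species terms:
  p = 45/132 = 0.340909; ln(p) = -1.076140; p*ln(p) = 0.340909 * (-1.076140) = -0.366866
  p = 8/132 = 0.060606; ln(p) = -2.803361; p*ln(p) = 0.060606 * (-2.803361) = -0.169900
  p = 48/132 = 0.363636; ln(p) = -1.011602; p*ln(p) = 0.363636 * (-1.011602) = -0.367855
  p = 19/132 = 0.143939; ln(p) = -1.938366; p*ln(p) = 0.143939 * (-1.938366) = -0.279006
  p = 12/132 = 0.090909; ln(p) = -2.397896; p*ln(p) = 0.090909 * (-2.397896) = -0.217990
sum(p*ln(p)) = (-0.366866) + (-0.169900) + (-0.367855) + (-0.279006) + (-0.217990) = -1.401617
H' = -(-1.401617) = 1.401617 ≈ 1.4016

1.4016


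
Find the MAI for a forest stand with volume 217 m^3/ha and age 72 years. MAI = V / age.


MAI = 217 / 72 = 3.0139 ≈ 3.01 m^3/ha/yr

3.01 m^3/ha/yr


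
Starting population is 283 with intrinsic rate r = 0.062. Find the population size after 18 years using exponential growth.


r*t = 0.062 * 18 = 1.116
exp(1.116) = 3.05262
N = 283 * 3.05262 = 863.891 ≈ 864

864


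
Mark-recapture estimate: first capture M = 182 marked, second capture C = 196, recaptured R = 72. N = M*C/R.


N = M * C / R = 182 * 196 / 72 = 35672 / 72 = 495.44 ≈ 495

495 individuals


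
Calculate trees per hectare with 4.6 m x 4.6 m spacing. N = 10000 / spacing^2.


N = 10000 / 4.6^2 = 10000 / 21.16 = 472.590 ≈ 473 trees/ha

473 trees/ha


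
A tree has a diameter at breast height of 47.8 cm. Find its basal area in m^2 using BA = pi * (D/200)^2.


D/200 = 47.8/200 = 0.239 m
(D/200)^2 = 0.239^2 = 0.057121
BA = 3.141593 * 0.057121 = 0.179451 ≈ 0.1795 m^2

0.1795 m^2


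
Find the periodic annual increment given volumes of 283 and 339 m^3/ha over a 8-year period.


PAI = (V2 - V1) / period = (339 - 283) / 8 = 56 / 8 = 7.00 m^3/ha/yr

7.00 m^3/ha/yr


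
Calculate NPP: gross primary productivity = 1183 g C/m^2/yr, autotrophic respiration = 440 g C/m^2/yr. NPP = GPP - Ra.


NPP = GPP - Ra = 1183 - 440 = 743 g C/m^2/yr

743 g C/m^2/yr


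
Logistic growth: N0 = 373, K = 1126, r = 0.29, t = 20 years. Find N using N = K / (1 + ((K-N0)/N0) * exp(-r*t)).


(K - N0)/N0 = (1126 - 373)/373 = 753/373 = 2.01877
r*t = 0.29 * 20 = 5.8; exp(-5.8) = 0.00302755
2.01877 * 0.00302755 = 0.00611193
1 + 0.00611193 = 1.00611
N = 1126 / 1.00611 = 1119.16 ≈ 1119

1119


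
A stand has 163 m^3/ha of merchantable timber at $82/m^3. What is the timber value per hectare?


Value = 163 * 82 = $13366/ha

$13366/ha


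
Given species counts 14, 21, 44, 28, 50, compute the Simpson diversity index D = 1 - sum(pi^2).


Total N = 14 + 21 + 44 + 28 + 50 = 157
Per-species terms:
  p = 14/157 = 0.089172; p^2 = 0.089172^2 = 0.007952
  p = 21/157 = 0.133758; p^2 = 0.133758^2 = 0.017891
  p = 44/157 = 0.280255; p^2 = 0.280255^2 = 0.078543
  p = 28/157 = 0.178344; p^2 = 0.178344^2 = 0.031807
  p = 50/157 = 0.318471; p^2 = 0.318471^2 = 0.101424
sum(p^2) = 0.007952 + 0.017891 + 0.078543 + 0.031807 + 0.101424 = 0.237617
D = 1 - 0.237617 = 0.762383 ≈ 0.7624

0.7624


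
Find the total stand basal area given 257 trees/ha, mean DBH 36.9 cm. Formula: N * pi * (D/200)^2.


(D/200)^2 = (36.9/200)^2 = 0.1845^2 = 0.03404025
Individual BA = 3.141593 * 0.03404025 = 0.106941 m^2
Stand BA = 257 * 0.106941 = 27.4838 ≈ 27.48 m^2/ha

27.48 m^2/ha


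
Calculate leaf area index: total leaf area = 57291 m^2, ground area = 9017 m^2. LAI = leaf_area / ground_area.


LAI = 57291 / 9017 = 6.3537 ≈ 6.35

6.35


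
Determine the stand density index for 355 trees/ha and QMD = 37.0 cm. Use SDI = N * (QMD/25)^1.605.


QMD/25 = 37.0/25 = 1.48
(1.48)^1.605 = exp(1.605 * ln(1.48)) = exp(1.605 * 0.392042) = exp(0.629227) = 1.87616
SDI = 355 * 1.87616 = 666.037 ≈ 666

666


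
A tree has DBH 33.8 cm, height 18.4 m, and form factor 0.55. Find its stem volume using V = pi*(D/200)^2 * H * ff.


(D/200)^2 = (33.8/200)^2 = 0.169^2 = 0.028561
BA = 3.141593 * 0.028561 = 0.0897270 m^2
V = 0.0897270 * 18.4 * 0.55 = 0.908037 ≈ 0.908 m^3

0.908 m^3


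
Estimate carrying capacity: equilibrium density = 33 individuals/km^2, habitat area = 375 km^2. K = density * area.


K = 33 * 375 = 12375 individuals

12375 individuals


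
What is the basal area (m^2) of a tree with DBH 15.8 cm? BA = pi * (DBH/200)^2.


D/200 = 15.8/200 = 0.079 m
(D/200)^2 = 0.079^2 = 0.006241
BA = 3.141593 * 0.006241 = 0.0196067 ≈ 0.0196 m^2

0.0196 m^2


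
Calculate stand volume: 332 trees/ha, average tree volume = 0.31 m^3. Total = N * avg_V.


V_stand = 332 * 0.31 = 102.92 ≈ 102.9 m^3/ha

102.9 m^3/ha


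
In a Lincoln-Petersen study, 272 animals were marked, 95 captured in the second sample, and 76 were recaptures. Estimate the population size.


N = M * C / R = 272 * 95 / 76 = 25840 / 76 = 340

340 individuals


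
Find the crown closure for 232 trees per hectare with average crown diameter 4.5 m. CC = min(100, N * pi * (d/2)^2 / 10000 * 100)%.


(d/2)^2 = (4.5/2)^2 = 2.25^2 = 5.0625
Crown area = 3.141593 * 5.0625 = 15.9043 m^2
N * area / 10000 * 100 = 232 * 15.9043 / 10000 * 100 = 36.8980
CC = min(100, 36.8980) = 36.8980 ≈ 36.9%

36.9%


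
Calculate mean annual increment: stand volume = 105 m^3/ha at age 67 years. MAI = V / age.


MAI = 105 / 67 = 1.5672 ≈ 1.57 m^3/ha/yr

1.57 m^3/ha/yr


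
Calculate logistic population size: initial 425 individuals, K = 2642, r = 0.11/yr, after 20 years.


(K - N0)/N0 = (2642 - 425)/425 = 2217/425 = 5.21647
r*t = 0.11 * 20 = 2.2; exp(-2.2) = 0.110803
5.21647 * 0.110803 = 0.578001
1 + 0.578001 = 1.57800
N = 2642 / 1.57800 = 1674.27 ≈ 1674

1674


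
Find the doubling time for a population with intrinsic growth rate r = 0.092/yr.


td = ln(2) / 0.092 = 0.693147 / 0.092 = 7.53421 ≈ 7.5 years

7.5 years


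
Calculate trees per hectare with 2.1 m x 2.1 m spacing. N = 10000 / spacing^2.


N = 10000 / 2.1^2 = 10000 / 4.41 = 2267.57 ≈ 2268 trees/ha

2268 trees/ha


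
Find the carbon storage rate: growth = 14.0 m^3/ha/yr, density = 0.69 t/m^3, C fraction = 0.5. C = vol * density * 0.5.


C = 14.0 * 0.69 * 0.5 = 4.83 t C/ha/yr

4.83 t C/ha/yr


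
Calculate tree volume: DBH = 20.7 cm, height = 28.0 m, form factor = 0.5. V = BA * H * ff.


(D/200)^2 = (20.7/200)^2 = 0.1035^2 = 0.01071225
BA = 3.141593 * 0.01071225 = 0.0336535 m^2
V = 0.0336535 * 28.0 * 0.5 = 0.471149 ≈ 0.471 m^3

0.471 m^3


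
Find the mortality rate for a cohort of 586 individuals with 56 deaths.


Mortality rate = 56 / 586 = 0.095563 ≈ 0.0956

0.0956


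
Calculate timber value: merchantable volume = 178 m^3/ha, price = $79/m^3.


Value = 178 * 79 = $14062/ha

$14062/ha


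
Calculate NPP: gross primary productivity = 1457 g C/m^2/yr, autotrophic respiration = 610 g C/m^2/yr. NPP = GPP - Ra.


NPP = GPP - Ra = 1457 - 610 = 847 g C/m^2/yr

847 g C/m^2/yr


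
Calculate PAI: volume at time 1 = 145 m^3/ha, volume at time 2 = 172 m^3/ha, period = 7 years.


PAI = (V2 - V1) / period = (172 - 145) / 7 = 27 / 7 = 3.8571 ≈ 3.86 m^3/ha/yr

3.86 m^3/ha/yr


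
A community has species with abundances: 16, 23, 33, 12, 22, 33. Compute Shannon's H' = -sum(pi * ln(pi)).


Total N = 16 + 23 + 33 + 12 + 22 + 33 = 139
Per-species terms:
  p = 16/139 = 0.115108; ln(p) = -2.161884; p*ln(p) = 0.115108 * (-2.161884) = -0.248850
  p = 23/139 = 0.165468; ln(p) = -1.798977; p*ln(p) = 0.165468 * (-1.798977) = -0.297673
  p = 33/139 = 0.237410; ln(p) = -1.437967; p*ln(p) = 0.237410 * (-1.437967) = -0.341388
  p = 12/139 = 0.086331; ln(p) = -2.449567; p*ln(p) = 0.086331 * (-2.449567) = -0.211474
  p = 22/139 = 0.158273; ln(p) = -1.843434; p*ln(p) = 0.158273 * (-1.843434) = -0.291766
  p = 33/139 = 0.237410; ln(p) = -1.437967; p*ln(p) = 0.237410 * (-1.437967) = -0.341388
sum(p*ln(p)) = (-0.248850) + (-0.297673) + (-0.341388) + (-0.211474) + (-0.291766) + (-0.341388) = -1.732539
H' = -(-1.732539) = 1.732539 ≈ 1.7325

1.7325


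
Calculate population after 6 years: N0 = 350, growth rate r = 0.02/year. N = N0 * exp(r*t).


r*t = 0.02 * 6 = 0.12
exp(0.12) = 1.12750
N = 350 * 1.12750 = 394.625 ≈ 395

395


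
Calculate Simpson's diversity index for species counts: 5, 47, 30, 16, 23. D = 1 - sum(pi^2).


Total N = 5 + 47 + 30 + 16 + 23 = 121
Per-species terms:
  p = 5/121 = 0.041322; p^2 = 0.041322^2 = 0.001708
  p = 47/121 = 0.388430; p^2 = 0.388430^2 = 0.150878
  p = 30/121 = 0.247934; p^2 = 0.247934^2 = 0.061471
  p = 16/121 = 0.132231; p^2 = 0.132231^2 = 0.017485
  p = 23/121 = 0.190083; p^2 = 0.190083^2 = 0.036132
sum(p^2) = 0.001708 + 0.150878 + 0.061471 + 0.017485 + 0.036132 = 0.267674
D = 1 - 0.267674 = 0.732326 ≈ 0.7323

0.7323


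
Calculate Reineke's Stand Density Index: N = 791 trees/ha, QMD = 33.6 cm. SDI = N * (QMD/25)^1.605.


QMD/25 = 33.6/25 = 1.344
(1.344)^1.605 = exp(1.605 * ln(1.344)) = exp(1.605 * 0.295650) = exp(0.474518) = 1.60724
SDI = 791 * 1.60724 = 1271.33 ≈ 1271

1271


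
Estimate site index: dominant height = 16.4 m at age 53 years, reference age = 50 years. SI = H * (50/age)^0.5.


50/53 = 0.943396
(0.943396)^0.5 = 0.971286
SI = 16.4 * 0.971286 = 15.9291 ≈ 15.9 m

15.9 m


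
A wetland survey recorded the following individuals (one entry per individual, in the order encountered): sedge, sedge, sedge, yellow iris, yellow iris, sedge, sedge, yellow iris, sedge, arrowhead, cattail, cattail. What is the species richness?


Total individuals logged = 12
Distinct species (count of individuals): sedge (6), yellow iris (3), arrowhead (1), cattail (2)
Species richness = number of distinct species = 4

4


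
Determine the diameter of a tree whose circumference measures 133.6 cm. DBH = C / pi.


DBH = C / pi = 133.6 / 3.141593 = 42.5262 ≈ 42.53 cm

42.53 cm


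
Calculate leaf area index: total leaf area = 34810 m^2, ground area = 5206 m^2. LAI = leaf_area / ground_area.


LAI = 34810 / 5206 = 6.6865 ≈ 6.69

6.69


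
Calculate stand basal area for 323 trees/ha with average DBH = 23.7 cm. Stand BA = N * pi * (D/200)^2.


(D/200)^2 = (23.7/200)^2 = 0.1185^2 = 0.01404225
Individual BA = 3.141593 * 0.01404225 = 0.0441150 m^2
Stand BA = 323 * 0.0441150 = 14.2491 ≈ 14.25 m^2/ha

14.25 m^2/ha


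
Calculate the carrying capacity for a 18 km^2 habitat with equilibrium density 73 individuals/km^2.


K = 73 * 18 = 1314 individuals

1314 individuals


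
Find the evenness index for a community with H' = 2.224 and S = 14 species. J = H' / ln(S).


ln(14) = 2.63906
J = H' / ln(S) = 2.224 / 2.63906 = 0.842724 ≈ 0.8427

0.8427


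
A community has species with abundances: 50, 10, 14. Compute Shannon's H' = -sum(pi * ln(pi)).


Total N = 50 + 10 + 14 = 74
Per-species terms:
  p = 50/74 = 0.675676; ln(p) = -0.392042; p*ln(p) = 0.675676 * (-0.392042) = -0.264893
  p = 10/74 = 0.135135; ln(p) = -2.001481; p*ln(p) = 0.135135 * (-2.001481) = -0.270470
  p = 14/74 = 0.189189; ln(p) = -1.665009; p*ln(p) = 0.189189 * (-1.665009) = -0.315001
sum(p*ln(p)) = (-0.264893) + (-0.270470) + (-0.315001) = -0.850364
H' = -(-0.850364) = 0.850364 ≈ 0.8504

0.8504


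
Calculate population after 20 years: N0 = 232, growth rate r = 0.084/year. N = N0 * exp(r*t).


r*t = 0.084 * 20 = 1.68
exp(1.68) = 5.36556
N = 232 * 5.36556 = 1244.81 ≈ 1245

1245


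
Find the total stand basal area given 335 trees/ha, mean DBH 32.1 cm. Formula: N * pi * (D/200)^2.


(D/200)^2 = (32.1/200)^2 = 0.1605^2 = 0.02576025
Individual BA = 3.141593 * 0.02576025 = 0.0809282 m^2
Stand BA = 335 * 0.0809282 = 27.1109 ≈ 27.11 m^2/ha

27.11 m^2/ha


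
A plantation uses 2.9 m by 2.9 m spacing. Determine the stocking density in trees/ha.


N = 10000 / 2.9^2 = 10000 / 8.41 = 1189.06 ≈ 1189 trees/ha

1189 trees/ha


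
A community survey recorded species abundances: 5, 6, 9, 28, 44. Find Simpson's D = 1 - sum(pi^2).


Total N = 5 + 6 + 9 + 28 + 44 = 92
Per-species terms:
  p = 5/92 = 0.054348; p^2 = 0.054348^2 = 0.002954
  p = 6/92 = 0.065217; p^2 = 0.065217^2 = 0.004253
  p = 9/92 = 0.097826; p^2 = 0.097826^2 = 0.009570
  p = 28/92 = 0.304348; p^2 = 0.304348^2 = 0.092628
  p = 44/92 = 0.478261; p^2 = 0.478261^2 = 0.228734
sum(p^2) = 0.002954 + 0.004253 + 0.009570 + 0.092628 + 0.228734 = 0.338139
D = 1 - 0.338139 = 0.661861 ≈ 0.6619

0.6619


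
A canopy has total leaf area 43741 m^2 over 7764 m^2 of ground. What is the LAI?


LAI = 43741 / 7764 = 5.6338 ≈ 5.63

5.63


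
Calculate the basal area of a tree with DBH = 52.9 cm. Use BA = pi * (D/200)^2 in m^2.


D/200 = 52.9/200 = 0.2645 m
(D/200)^2 = 0.2645^2 = 0.06996025
BA = 3.141593 * 0.06996025 = 0.219787 ≈ 0.2198 m^2

0.2198 m^2


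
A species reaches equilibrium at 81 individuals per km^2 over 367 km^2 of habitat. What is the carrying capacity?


K = 81 * 367 = 29727 individuals

29727 individuals


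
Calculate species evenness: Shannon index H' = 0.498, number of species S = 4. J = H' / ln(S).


ln(4) = 1.38629
J = H' / ln(S) = 0.498 / 1.38629 = 0.359232 ≈ 0.3592

0.3592


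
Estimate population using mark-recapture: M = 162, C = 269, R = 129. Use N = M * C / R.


N = M * C / R = 162 * 269 / 129 = 43578 / 129 = 337.81 ≈ 338

338 individuals


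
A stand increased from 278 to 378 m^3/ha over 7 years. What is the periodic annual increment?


PAI = (V2 - V1) / period = (378 - 278) / 7 = 100 / 7 = 14.2857 ≈ 14.29 m^3/ha/yr

14.29 m^3/ha/yr


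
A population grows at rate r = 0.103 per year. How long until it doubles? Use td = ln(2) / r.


td = ln(2) / 0.103 = 0.693147 / 0.103 = 6.72958 ≈ 6.7 years

6.7 years


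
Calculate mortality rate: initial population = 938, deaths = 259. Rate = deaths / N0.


Mortality rate = 259 / 938 = 0.276119 ≈ 0.2761

0.2761


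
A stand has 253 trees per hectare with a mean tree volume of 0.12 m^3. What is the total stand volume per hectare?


V_stand = 253 * 0.12 = 30.36 ≈ 30.4 m^3/ha

30.4 m^3/ha


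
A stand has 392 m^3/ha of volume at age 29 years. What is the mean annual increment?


MAI = 392 / 29 = 13.5172 ≈ 13.52 m^3/ha/yr

13.52 m^3/ha/yr


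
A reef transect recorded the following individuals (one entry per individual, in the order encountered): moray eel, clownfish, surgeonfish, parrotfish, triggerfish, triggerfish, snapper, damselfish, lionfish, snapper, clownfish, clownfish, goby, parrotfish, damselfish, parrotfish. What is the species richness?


Total individuals logged = 16
Distinct species (count of individuals): moray eel (1), clownfish (3), surgeonfish (1), parrotfish (3), triggerfish (2), snapper (2), damselfish (2), lionfish (1), goby (1)
Species richness = number of distinct species = 9

9


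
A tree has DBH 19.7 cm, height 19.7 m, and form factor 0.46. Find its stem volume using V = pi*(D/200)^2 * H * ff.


(D/200)^2 = (19.7/200)^2 = 0.0985^2 = 0.00970225
BA = 3.141593 * 0.00970225 = 0.0304805 m^2
V = 0.0304805 * 19.7 * 0.46 = 0.276214 ≈ 0.276 m^3

0.276 m^3


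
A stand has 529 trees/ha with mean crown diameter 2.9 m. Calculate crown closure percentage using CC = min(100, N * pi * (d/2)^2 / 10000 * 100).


(d/2)^2 = (2.9/2)^2 = 1.45^2 = 2.1025
Crown area = 3.141593 * 2.1025 = 6.60520 m^2
N * area / 10000 * 100 = 529 * 6.60520 / 10000 * 100 = 34.9415
CC = min(100, 34.9415) = 34.9415 ≈ 34.9%

34.9%


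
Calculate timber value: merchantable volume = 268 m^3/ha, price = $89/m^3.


Value = 268 * 89 = $23852/ha

$23852/ha


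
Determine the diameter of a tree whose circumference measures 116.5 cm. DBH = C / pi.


DBH = C / pi = 116.5 / 3.141593 = 37.0831 ≈ 37.08 cm

37.08 cm


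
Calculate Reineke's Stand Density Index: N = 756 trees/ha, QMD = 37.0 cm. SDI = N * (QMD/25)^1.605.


QMD/25 = 37.0/25 = 1.48
(1.48)^1.605 = exp(1.605 * ln(1.48)) = exp(1.605 * 0.392042) = exp(0.629227) = 1.87616
SDI = 756 * 1.87616 = 1418.38 ≈ 1418

1418


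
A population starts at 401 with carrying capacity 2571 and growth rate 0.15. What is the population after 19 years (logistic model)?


(K - N0)/N0 = (2571 - 401)/401 = 2170/401 = 5.41147
r*t = 0.15 * 19 = 2.85; exp(-2.85) = 0.0578443
5.41147 * 0.0578443 = 0.313023
1 + 0.313023 = 1.31302
N = 2571 / 1.31302 = 1958.08 ≈ 1958

1958


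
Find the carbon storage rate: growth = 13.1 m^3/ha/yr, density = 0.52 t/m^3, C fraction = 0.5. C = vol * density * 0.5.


C = 13.1 * 0.52 * 0.5 = 3.406 ≈ 3.41 t C/ha/yr

3.41 t C/ha/yr


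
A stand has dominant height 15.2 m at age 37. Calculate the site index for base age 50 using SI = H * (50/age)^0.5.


50/37 = 1.35135
(1.35135)^0.5 = 1.16248
SI = 15.2 * 1.16248 = 17.6697 ≈ 17.7 m

17.7 m


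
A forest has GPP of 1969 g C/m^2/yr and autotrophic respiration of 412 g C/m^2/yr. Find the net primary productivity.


NPP = GPP - Ra = 1969 - 412 = 1557 g C/m^2/yr

1557 g C/m^2/yr


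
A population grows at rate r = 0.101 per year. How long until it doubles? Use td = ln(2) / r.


td = ln(2) / 0.101 = 0.693147 / 0.101 = 6.86284 ≈ 6.9 years

6.9 years


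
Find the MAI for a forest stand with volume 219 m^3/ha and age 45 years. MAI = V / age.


MAI = 219 / 45 = 4.8667 ≈ 4.87 m^3/ha/yr

4.87 m^3/ha/yr


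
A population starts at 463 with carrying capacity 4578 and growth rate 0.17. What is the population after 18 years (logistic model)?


(K - N0)/N0 = (4578 - 463)/463 = 4115/463 = 8.88769
r*t = 0.17 * 18 = 3.06; exp(-3.06) = 0.0468877
8.88769 * 0.0468877 = 0.416723
1 + 0.416723 = 1.41672
N = 4578 / 1.41672 = 3231.41 ≈ 3231

3231


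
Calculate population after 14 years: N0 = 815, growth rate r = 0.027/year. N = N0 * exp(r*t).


r*t = 0.027 * 14 = 0.378
exp(0.378) = 1.45936
N = 815 * 1.45936 = 1189.38 ≈ 1189

1189


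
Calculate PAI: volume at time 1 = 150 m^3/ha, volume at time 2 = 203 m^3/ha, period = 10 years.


PAI = (V2 - V1) / period = (203 - 150) / 10 = 53 / 10 = 5.30 m^3/ha/yr

5.30 m^3/ha/yr


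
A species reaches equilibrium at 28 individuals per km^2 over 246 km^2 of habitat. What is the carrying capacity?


K = 28 * 246 = 6888 individuals

6888 individuals


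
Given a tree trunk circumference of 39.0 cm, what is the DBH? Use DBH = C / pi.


DBH = C / pi = 39.0 / 3.141593 = 12.4141 ≈ 12.41 cm

12.41 cm


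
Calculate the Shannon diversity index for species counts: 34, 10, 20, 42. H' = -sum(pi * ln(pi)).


Total N = 34 + 10 + 20 + 42 = 106
Per-species terms:
  p = 34/106 = 0.320755; ln(p) = -1.137078; p*ln(p) = 0.320755 * (-1.137078) = -0.364723
  p = 10/106 = 0.094340; ln(p) = -2.360850; p*ln(p) = 0.094340 * (-2.360850) = -0.222723
  p = 20/106 = 0.188679; ln(p) = -1.667708; p*ln(p) = 0.188679 * (-1.667708) = -0.314661
  p = 42/106 = 0.396226; ln(p) = -0.925771; p*ln(p) = 0.396226 * (-0.925771) = -0.366815
sum(p*ln(p)) = (-0.364723) + (-0.222723) + (-0.314661) + (-0.366815) = -1.268922
H' = -(-1.268922) = 1.268922 ≈ 1.2689

1.2689


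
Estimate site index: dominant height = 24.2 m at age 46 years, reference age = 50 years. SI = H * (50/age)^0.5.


50/46 = 1.08696
(1.08696)^0.5 = 1.04257
SI = 24.2 * 1.04257 = 25.2302 ≈ 25.2 m

25.2 m


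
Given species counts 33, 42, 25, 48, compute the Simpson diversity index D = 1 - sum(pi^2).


Total N = 33 + 42 + 25 + 48 = 148
Per-species terms:
  p = 33/148 = 0.222973; p^2 = 0.222973^2 = 0.049717
  p = 42/148 = 0.283784; p^2 = 0.283784^2 = 0.080533
  p = 25/148 = 0.168919; p^2 = 0.168919^2 = 0.028534
  p = 48/148 = 0.324324; p^2 = 0.324324^2 = 0.105186
sum(p^2) = 0.049717 + 0.080533 + 0.028534 + 0.105186 = 0.263970
D = 1 - 0.263970 = 0.736030 ≈ 0.7360

0.7360


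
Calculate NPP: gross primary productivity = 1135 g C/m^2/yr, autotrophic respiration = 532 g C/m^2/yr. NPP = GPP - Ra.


NPP = GPP - Ra = 1135 - 532 = 603 g C/m^2/yr

603 g C/m^2/yr
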